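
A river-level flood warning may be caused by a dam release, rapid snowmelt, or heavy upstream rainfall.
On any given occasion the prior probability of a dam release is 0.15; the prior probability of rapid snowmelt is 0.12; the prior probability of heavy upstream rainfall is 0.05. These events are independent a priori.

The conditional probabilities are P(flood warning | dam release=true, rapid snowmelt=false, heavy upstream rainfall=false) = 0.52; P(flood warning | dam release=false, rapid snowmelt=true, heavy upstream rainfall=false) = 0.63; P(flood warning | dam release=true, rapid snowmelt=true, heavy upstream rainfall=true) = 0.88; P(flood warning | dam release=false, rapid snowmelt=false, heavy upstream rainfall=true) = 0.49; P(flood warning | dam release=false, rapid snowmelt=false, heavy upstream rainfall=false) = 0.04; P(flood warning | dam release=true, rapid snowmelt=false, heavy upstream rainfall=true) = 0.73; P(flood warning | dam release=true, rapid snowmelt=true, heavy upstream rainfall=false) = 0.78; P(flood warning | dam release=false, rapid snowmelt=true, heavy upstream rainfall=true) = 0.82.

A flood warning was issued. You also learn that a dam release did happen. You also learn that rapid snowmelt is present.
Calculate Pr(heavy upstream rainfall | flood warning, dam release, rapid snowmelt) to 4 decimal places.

Numerator (weight on configurations with heavy upstream rainfall): 0.88·0.05 = 0.044000
Denominator P(flood warning | dam release, rapid snowmelt): 0.78·0.95 + 0.88·0.05 = 0.785000
Posterior = 0.044000 / 0.785000 ≈ 0.0561

Pr(heavy upstream rainfall | flood warning, dam release, rapid snowmelt) ≈ 0.0561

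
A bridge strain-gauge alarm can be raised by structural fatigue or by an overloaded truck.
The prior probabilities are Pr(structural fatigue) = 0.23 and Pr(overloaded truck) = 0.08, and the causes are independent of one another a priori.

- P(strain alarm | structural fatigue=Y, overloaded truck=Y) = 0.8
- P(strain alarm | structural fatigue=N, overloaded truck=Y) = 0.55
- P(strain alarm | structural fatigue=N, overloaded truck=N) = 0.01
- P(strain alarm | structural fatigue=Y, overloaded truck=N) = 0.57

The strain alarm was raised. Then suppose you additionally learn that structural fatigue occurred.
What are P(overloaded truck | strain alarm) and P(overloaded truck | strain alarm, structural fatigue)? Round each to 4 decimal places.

P(strain alarm) = 0.01*0.77*0.92 + 0.55*0.77*0.08 + 0.57*0.23*0.92 + 0.8*0.23*0.08 = 0.007084 + 0.033880 + 0.120612 + 0.014720 = 0.176296
Of this, 0.048600 comes from 0.033880 + 0.014720 (the overloaded truck=true cases).
So P(overloaded truck | strain alarm) = 0.048600/0.176296 ≈ 0.2757.

Now condition on the additional information:
By total probability over both values of overloaded truck:
  P(strain alarm | structural fatigue) = 0.57*0.92 + 0.8*0.08
        = 0.524400 + 0.064000 = 0.588400
Configurations with overloaded truck contribute 0.064000, so
  P(overloaded truck | strain alarm, structural fatigue) = 0.064000 / 0.588400 ≈ 0.1088

P(overloaded truck | strain alarm) ≈ 0.2757; P(overloaded truck | strain alarm, structural fatigue) ≈ 0.1088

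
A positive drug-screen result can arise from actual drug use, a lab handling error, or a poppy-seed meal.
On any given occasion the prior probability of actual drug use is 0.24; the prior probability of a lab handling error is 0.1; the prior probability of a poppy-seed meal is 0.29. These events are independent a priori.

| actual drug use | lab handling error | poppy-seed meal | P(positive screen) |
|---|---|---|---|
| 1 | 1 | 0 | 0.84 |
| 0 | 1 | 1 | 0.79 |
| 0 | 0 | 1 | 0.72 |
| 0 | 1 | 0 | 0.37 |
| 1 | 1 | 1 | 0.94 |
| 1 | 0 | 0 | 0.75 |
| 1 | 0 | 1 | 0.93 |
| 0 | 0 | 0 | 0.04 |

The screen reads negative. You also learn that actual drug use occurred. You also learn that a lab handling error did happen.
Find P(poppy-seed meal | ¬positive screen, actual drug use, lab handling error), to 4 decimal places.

P(¬positive screen | actual drug use, lab handling error) = 0.16·0.71 + 0.06·0.29 = 0.113600 + 0.017400 = 0.131000
Restricting to configurations with poppy-seed meal present: 0.06·0.29 = 0.017400.
Hence the posterior is 0.017400/0.131000 ≈ 0.1328.

P(poppy-seed meal | ¬positive screen, actual drug use, lab handling error) ≈ 0.1328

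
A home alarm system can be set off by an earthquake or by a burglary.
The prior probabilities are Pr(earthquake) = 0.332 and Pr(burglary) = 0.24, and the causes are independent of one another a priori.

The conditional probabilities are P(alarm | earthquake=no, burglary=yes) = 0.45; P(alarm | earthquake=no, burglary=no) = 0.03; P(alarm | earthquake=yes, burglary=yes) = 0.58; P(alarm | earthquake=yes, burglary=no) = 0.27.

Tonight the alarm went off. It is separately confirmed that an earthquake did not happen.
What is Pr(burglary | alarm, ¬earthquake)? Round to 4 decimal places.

Pr(burglary | alarm, ¬earthquake) ≈ 0.8257

Weight on burglary=true, given the evidence: 0.45·0.24 = 0.108000
Normalizer over all consistent configurations: 0.03·0.76 + 0.45·0.24 = 0.130800
Posterior = 0.108000 / 0.130800 ≈ 0.8257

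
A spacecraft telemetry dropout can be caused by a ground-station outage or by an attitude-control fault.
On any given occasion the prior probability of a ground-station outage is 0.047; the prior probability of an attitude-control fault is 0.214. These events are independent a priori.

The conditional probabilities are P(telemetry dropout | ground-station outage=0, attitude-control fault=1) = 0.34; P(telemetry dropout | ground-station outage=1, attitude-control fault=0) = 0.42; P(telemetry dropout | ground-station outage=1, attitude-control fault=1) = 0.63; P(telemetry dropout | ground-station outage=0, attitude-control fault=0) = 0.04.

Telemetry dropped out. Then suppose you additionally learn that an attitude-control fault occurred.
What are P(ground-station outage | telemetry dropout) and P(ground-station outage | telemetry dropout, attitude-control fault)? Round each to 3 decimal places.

P(ground-station outage | telemetry dropout) ≈ 0.180; P(ground-station outage | telemetry dropout, attitude-control fault) ≈ 0.084

Weight on ground-station outage=true, given the evidence: 0.015516 + 0.006337 = 0.021853
The normalizing constant is 0.04×0.953×0.786 + 0.34×0.953×0.214 + 0.42×0.047×0.786 + 0.63×0.047×0.214 = 0.121155
Posterior = 0.021853 / 0.121155 ≈ 0.180

Now condition on the additional information:
P(telemetry dropout | attitude-control fault) = 0.34*0.953 + 0.63*0.047 = 0.324020 + 0.029610 = 0.353630
Of this, 0.029610 comes from 0.63*0.047 (the ground-station outage=true cases).
Hence the posterior is 0.029610/0.353630 ≈ 0.084.
— attitude-control fault explains away the evidence for ground-station outage.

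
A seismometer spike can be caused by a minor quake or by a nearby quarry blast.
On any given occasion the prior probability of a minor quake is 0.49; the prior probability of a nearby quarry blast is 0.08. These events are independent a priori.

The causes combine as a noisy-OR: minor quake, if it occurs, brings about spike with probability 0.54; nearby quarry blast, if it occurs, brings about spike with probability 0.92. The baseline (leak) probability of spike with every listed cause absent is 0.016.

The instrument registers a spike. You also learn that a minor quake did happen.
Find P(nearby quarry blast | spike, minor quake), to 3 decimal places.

Under noisy-OR, P(spike | causes) = 1 − (1−0.016)·∏(1−qᵢ) over the active causes.
Weight on nearby quarry blast=true, given the evidence: 0.963789×0.08 = 0.077103
The normalizing constant is 0.54736×0.92 + 0.963789×0.08 = 0.580674
Posterior = 0.077103 / 0.580674 ≈ 0.133

P(nearby quarry blast | spike, minor quake) ≈ 0.133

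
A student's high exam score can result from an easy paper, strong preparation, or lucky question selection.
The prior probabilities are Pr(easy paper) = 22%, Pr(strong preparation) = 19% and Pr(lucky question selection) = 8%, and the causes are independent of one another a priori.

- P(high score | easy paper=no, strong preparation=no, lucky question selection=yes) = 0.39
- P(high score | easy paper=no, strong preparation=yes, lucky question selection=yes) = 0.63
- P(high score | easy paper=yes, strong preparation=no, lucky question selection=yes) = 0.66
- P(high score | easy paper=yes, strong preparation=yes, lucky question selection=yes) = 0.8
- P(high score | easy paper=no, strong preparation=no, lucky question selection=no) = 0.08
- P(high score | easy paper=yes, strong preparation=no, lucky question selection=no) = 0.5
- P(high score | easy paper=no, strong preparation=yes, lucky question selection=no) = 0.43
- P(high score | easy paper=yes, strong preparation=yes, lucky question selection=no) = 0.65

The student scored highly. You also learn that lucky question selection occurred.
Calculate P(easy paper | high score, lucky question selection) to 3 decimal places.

Numerator (weight on configurations with easy paper): 0.117612 + 0.033440 = 0.151052
The normalizing constant is 0.39*0.78*0.81 + 0.63*0.78*0.19 + 0.66*0.22*0.81 + 0.8*0.22*0.19 = 0.490820
P(easy paper | high score, lucky question selection) = 0.151052/0.490820 ≈ 0.308

P(easy paper | high score, lucky question selection) ≈ 0.308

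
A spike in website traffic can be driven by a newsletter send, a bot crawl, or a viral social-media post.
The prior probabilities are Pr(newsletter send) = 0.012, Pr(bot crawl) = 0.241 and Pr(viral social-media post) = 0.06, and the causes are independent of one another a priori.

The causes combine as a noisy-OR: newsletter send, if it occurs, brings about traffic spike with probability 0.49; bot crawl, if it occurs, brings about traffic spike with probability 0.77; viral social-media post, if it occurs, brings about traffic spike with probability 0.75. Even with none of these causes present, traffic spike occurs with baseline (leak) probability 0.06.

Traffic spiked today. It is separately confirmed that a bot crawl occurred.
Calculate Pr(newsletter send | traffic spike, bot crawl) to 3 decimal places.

Pr(newsletter send | traffic spike, bot crawl) ≈ 0.014

Under noisy-OR, P(traffic spike | causes) = 1 − (1−0.06)·∏(1−qᵢ) over the active causes.
P(traffic spike | bot crawl) = 0.7838*0.988*0.94 + 0.94595*0.988*0.06 + 0.889738*0.012*0.94 + 0.972434*0.012*0.06 = 0.727931 + 0.056076 + 0.010036 + 0.000700 = 0.794743
Restricting to configurations with newsletter send present: 0.010036 + 0.000700 = 0.010736.
Hence the posterior is 0.010736/0.794743 ≈ 0.014.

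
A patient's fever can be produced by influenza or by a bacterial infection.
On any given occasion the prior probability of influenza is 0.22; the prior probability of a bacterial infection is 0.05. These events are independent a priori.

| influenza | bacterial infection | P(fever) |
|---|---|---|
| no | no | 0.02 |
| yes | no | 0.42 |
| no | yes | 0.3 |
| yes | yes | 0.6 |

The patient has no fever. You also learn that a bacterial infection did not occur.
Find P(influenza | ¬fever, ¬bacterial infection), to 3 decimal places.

By total probability over both values of influenza:
  P(¬fever | ¬bacterial infection) = 0.98·0.78 + 0.58·0.22
        = 0.764400 + 0.127600 = 0.892000
Configurations with influenza contribute 0.127600, so
  P(influenza | ¬fever, ¬bacterial infection) = 0.127600 / 0.892000 ≈ 0.143

P(influenza | ¬fever, ¬bacterial infection) ≈ 0.143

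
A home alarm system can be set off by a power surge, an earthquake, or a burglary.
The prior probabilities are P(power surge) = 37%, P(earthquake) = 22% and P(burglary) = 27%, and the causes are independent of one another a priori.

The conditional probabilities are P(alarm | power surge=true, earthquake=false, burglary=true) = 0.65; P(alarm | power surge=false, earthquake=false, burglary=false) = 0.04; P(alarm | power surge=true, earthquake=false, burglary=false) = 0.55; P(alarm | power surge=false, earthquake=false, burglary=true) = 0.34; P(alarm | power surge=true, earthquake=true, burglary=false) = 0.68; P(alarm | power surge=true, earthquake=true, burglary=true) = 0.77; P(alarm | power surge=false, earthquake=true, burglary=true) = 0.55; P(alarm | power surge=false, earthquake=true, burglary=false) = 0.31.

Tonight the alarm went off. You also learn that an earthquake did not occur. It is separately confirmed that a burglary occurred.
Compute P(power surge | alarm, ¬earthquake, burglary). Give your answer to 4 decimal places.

For the numerator, keep only power surge=true terms: 0.65·0.37 = 0.240500
Denominator P(alarm | ¬earthquake, burglary): 0.34·0.63 + 0.65·0.37 = 0.454700
Posterior = 0.240500 / 0.454700 ≈ 0.5289

P(power surge | alarm, ¬earthquake, burglary) ≈ 0.5289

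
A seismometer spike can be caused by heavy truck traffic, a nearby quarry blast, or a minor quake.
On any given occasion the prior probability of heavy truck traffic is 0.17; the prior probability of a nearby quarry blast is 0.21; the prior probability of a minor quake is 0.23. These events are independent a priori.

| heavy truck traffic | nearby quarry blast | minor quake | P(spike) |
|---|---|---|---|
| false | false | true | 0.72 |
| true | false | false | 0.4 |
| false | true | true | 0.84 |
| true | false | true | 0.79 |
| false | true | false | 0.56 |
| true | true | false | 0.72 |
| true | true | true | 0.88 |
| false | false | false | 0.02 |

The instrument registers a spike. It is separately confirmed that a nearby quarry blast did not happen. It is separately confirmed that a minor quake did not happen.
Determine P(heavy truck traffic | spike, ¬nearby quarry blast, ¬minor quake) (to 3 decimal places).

P(heavy truck traffic | spike, ¬nearby quarry blast, ¬minor quake) ≈ 0.804

P(spike | ¬nearby quarry blast, ¬minor quake) = 0.02×0.83 + 0.4×0.17 = 0.016600 + 0.068000 = 0.084600
Of this, 0.068000 comes from 0.4×0.17 (the heavy truck traffic=true cases).
Hence the posterior is 0.068000/0.084600 ≈ 0.804.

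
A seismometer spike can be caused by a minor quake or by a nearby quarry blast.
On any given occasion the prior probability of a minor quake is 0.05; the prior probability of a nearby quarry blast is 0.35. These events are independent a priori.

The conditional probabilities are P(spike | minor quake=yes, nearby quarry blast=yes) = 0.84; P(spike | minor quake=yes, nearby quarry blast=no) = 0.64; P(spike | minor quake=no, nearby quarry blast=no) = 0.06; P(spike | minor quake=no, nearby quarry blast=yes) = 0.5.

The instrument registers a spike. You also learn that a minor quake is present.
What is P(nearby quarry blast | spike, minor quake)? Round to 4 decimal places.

Numerator (weight on configurations with nearby quarry blast): 0.84·0.35 = 0.294000
Normalizer over all consistent configurations: 0.64·0.65 + 0.84·0.35 = 0.710000
P(nearby quarry blast | spike, minor quake) = 0.294000/0.710000 ≈ 0.4141

P(nearby quarry blast | spike, minor quake) ≈ 0.4141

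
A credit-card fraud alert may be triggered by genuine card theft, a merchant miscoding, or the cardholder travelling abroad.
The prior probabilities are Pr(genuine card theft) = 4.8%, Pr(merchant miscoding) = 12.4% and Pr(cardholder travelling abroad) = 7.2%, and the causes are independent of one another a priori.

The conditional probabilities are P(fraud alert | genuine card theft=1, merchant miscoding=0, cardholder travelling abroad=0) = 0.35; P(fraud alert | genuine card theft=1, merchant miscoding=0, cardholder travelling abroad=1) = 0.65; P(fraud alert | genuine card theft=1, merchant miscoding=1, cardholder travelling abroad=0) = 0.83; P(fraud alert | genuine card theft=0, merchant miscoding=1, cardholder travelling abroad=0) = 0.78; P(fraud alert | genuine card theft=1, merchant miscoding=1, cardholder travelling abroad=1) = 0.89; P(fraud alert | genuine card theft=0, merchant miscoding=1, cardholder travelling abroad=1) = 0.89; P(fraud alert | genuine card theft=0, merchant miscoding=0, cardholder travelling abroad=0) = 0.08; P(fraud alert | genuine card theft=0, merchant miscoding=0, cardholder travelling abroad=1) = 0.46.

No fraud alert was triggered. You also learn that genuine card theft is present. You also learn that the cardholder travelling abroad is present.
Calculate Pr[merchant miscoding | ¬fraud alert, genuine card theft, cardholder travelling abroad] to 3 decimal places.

Pr[merchant miscoding | ¬fraud alert, genuine card theft, cardholder travelling abroad] ≈ 0.043

Sum P(¬fraud alert|·) weighted by the priors over both values of merchant miscoding:
  P(¬fraud alert | genuine card theft, cardholder travelling abroad) = 0.35·0.876 + 0.11·0.124
        = 0.306600 + 0.013640 = 0.320240
Configurations with merchant miscoding contribute 0.013640, so
  P(merchant miscoding | ¬fraud alert, genuine card theft, cardholder travelling abroad) = 0.013640 / 0.320240 ≈ 0.043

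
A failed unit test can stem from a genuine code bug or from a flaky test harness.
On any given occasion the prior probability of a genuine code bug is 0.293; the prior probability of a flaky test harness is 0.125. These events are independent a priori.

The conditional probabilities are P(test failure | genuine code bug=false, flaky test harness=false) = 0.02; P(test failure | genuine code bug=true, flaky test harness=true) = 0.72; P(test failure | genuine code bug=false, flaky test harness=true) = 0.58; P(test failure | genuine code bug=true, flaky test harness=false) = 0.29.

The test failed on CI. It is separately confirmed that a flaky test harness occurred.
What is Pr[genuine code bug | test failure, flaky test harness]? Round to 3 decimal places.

Pr[genuine code bug | test failure, flaky test harness] ≈ 0.340

P(test failure | flaky test harness) = 0.58*0.707 + 0.72*0.293 = 0.410060 + 0.210960 = 0.621020
Of this, 0.210960 comes from 0.72*0.293 (the genuine code bug=true cases).
So P(genuine code bug | test failure, flaky test harness) = 0.210960/0.621020 ≈ 0.340.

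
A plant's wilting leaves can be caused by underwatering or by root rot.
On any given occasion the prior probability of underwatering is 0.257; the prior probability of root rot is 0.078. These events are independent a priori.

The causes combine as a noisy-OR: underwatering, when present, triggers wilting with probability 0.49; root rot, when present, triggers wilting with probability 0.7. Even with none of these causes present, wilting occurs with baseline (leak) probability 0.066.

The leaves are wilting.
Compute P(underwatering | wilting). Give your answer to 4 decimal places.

Under noisy-OR, P(wilting | causes) = 1 − (1−0.066)·∏(1−qᵢ) over the active causes.
Weight on underwatering=true, given the evidence: 0.124083 + 0.017181 = 0.141264
Normalizer over all consistent configurations: 0.066*0.743*0.922 + 0.7198*0.743*0.078 + 0.52366*0.257*0.922 + 0.857098*0.257*0.078 = 0.228192
P(underwatering | wilting) = 0.141264/0.228192 ≈ 0.6191

P(underwatering | wilting) ≈ 0.6191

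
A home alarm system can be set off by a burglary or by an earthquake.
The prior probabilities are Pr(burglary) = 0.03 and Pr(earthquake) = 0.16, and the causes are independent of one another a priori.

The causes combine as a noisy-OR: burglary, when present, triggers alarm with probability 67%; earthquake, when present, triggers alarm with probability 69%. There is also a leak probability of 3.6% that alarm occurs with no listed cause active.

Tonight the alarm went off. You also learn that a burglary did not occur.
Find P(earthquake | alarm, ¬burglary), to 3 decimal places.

Under noisy-OR, P(alarm | causes) = 1 − (1−0.036)·∏(1−qᵢ) over the active causes.
P(alarm | ¬burglary) = 0.036×0.84 + 0.70116×0.16 = 0.030240 + 0.112186 = 0.142426
Of this, 0.112186 comes from 0.70116×0.16 (the earthquake=true cases).
So P(earthquake | alarm, ¬burglary) = 0.112186/0.142426 ≈ 0.788.

P(earthquake | alarm, ¬burglary) ≈ 0.788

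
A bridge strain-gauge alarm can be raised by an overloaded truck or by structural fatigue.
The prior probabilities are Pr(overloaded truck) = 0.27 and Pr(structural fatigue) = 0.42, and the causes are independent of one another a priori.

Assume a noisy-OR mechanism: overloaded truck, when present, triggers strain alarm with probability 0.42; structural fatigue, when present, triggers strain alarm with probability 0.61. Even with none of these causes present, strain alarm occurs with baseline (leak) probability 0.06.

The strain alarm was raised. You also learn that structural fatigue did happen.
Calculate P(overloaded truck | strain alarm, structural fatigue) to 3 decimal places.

Under noisy-OR, P(strain alarm | causes) = 1 − (1−0.06)·∏(1−qᵢ) over the active causes.
For the numerator, keep only overloaded truck=true terms: 0.787372·0.27 = 0.212590
The normalizing constant is 0.6334·0.73 + 0.787372·0.27 = 0.674972
Posterior = 0.212590 / 0.674972 ≈ 0.315

P(overloaded truck | strain alarm, structural fatigue) ≈ 0.315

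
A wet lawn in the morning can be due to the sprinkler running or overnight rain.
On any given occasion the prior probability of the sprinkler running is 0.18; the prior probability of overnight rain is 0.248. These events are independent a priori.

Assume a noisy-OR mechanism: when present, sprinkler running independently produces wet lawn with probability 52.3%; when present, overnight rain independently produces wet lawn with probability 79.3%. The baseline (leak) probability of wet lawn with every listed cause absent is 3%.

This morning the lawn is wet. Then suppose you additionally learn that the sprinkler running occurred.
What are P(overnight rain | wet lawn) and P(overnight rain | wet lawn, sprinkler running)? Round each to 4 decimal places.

Under noisy-OR, P(wet lawn | causes) = 1 − (1−0.03)·∏(1−qᵢ) over the active causes.
For the numerator, keep only overnight rain=true terms: 0.162527 + 0.040365 = 0.202892
The normalizing constant is 0.03×0.82×0.752 + 0.79921×0.82×0.248 + 0.53731×0.18×0.752 + 0.904223×0.18×0.248 = 0.294121
Posterior = 0.202892 / 0.294121 ≈ 0.6898

Now condition on the additional information:
By total probability over both values of overnight rain:
  P(wet lawn | sprinkler running) = 0.53731×0.752 + 0.904223×0.248
        = 0.404057 + 0.224247 = 0.628304
Keeping only the overnight rain-present terms gives 0.224247, so
  P(overnight rain | wet lawn, sprinkler running) = 0.224247 / 0.628304 ≈ 0.3569
— sprinkler running explains away the evidence for overnight rain.

P(overnight rain | wet lawn) ≈ 0.6898; P(overnight rain | wet lawn, sprinkler running) ≈ 0.3569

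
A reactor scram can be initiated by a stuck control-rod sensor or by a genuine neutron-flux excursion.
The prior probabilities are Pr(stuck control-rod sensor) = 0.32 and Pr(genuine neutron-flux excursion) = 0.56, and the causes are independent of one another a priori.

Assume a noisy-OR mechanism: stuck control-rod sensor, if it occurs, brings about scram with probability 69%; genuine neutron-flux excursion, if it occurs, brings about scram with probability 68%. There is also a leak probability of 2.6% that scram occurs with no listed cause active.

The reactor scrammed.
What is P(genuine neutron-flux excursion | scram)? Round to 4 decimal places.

P(genuine neutron-flux excursion | scram) ≈ 0.7999

Under noisy-OR, P(scram | causes) = 1 − (1−0.026)·∏(1−qᵢ) over the active causes.
P(scram) = 0.026·0.68·0.44 + 0.68832·0.68·0.56 + 0.69806·0.32·0.44 + 0.903379·0.32·0.56 = 0.007779 + 0.262112 + 0.098287 + 0.161886 = 0.530064
The genuine neutron-flux excursion-present share is 0.262112 + 0.161886 = 0.423998.
So P(genuine neutron-flux excursion | scram) = 0.423998/0.530064 ≈ 0.7999.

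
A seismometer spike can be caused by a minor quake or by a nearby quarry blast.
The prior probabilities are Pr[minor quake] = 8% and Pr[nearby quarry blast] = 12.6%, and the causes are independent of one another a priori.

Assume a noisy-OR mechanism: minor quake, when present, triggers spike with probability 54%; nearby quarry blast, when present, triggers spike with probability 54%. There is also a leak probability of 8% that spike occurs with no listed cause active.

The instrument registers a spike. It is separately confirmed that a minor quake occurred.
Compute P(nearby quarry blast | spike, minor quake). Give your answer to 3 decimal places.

Under noisy-OR, P(spike | causes) = 1 − (1−0.08)·∏(1−qᵢ) over the active causes.
For the numerator, keep only nearby quarry blast=true terms: 0.805328×0.126 = 0.101471
Denominator P(spike | minor quake): 0.5768×0.874 + 0.805328×0.126 = 0.605594
P(nearby quarry blast | spike, minor quake) = 0.101471/0.605594 ≈ 0.168

P(nearby quarry blast | spike, minor quake) ≈ 0.168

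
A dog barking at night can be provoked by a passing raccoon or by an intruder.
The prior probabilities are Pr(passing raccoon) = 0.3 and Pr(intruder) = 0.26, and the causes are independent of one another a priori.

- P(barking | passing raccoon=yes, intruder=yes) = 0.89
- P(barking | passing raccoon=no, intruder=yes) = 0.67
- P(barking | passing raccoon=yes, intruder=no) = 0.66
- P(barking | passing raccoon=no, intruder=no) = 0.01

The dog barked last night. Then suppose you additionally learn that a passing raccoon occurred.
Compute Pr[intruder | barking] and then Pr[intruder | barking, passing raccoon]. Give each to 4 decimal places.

Numerator (weight on configurations with intruder): 0.121940 + 0.069420 = 0.191360
The normalizing constant is 0.01·0.7·0.74 + 0.67·0.7·0.26 + 0.66·0.3·0.74 + 0.89·0.3·0.26 = 0.343060
Posterior = 0.191360 / 0.343060 ≈ 0.5578

Now also conditioning on passing raccoon=true:
Enumerate both values of intruder and weight by the priors:
  P(barking | passing raccoon) = 0.66×0.74 + 0.89×0.26
        = 0.488400 + 0.231400 = 0.719800
The terms with intruder present sum to 0.231400, so
  P(intruder | barking, passing raccoon) = 0.231400 / 0.719800 ≈ 0.3215

Pr[intruder | barking] ≈ 0.5578; Pr[intruder | barking, passing raccoon] ≈ 0.3215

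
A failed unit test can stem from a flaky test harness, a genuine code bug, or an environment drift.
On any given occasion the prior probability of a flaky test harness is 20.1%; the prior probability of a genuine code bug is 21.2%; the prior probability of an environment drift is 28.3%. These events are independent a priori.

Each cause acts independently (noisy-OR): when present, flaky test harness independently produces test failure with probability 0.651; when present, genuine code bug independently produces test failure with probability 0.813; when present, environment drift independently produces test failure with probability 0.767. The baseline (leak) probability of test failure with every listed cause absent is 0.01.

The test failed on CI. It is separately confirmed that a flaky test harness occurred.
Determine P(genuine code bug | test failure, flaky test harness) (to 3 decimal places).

Under noisy-OR, P(test failure | causes) = 1 − (1−0.01)·∏(1−qᵢ) over the active causes.
P(test failure | flaky test harness) = 0.65449*0.788*0.717 + 0.919496*0.788*0.283 + 0.93539*0.212*0.717 + 0.984946*0.212*0.283 = 0.369784 + 0.205051 + 0.142183 + 0.059093 = 0.776111
Restricting to configurations with genuine code bug present: 0.142183 + 0.059093 = 0.201276.
Hence the posterior is 0.201276/0.776111 ≈ 0.259.

P(genuine code bug | test failure, flaky test harness) ≈ 0.259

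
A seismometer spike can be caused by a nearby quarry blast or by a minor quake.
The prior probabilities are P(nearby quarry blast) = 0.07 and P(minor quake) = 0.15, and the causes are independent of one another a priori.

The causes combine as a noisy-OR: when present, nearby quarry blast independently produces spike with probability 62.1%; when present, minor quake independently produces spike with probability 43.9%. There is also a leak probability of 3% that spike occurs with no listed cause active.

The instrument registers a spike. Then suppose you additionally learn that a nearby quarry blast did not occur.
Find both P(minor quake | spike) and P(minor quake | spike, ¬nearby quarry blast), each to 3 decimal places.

P(minor quake | spike) ≈ 0.540; P(minor quake | spike, ¬nearby quarry blast) ≈ 0.728

Under noisy-OR, P(spike | causes) = 1 − (1−0.03)·∏(1−qᵢ) over the active causes.
Weight on minor quake=true, given the evidence: 0.063588 + 0.008334 = 0.071922
Normalizer over all consistent configurations: 0.03*0.93*0.85 + 0.45583*0.93*0.15 + 0.63237*0.07*0.85 + 0.79376*0.07*0.15 = 0.133263
Posterior = 0.071922 / 0.133263 ≈ 0.540

Now condition on the additional information:
P(spike | ¬nearby quarry blast) = 0.03·0.85 + 0.45583·0.15 = 0.025500 + 0.068375 = 0.093875
The minor quake-present share is 0.45583·0.15 = 0.068375.
P(minor quake | spike, ¬nearby quarry blast) = 0.068375 / 0.093875 ≈ 0.728
Ruling out nearby quarry blast raises the posterior on minor quake — the flip side of explaining away.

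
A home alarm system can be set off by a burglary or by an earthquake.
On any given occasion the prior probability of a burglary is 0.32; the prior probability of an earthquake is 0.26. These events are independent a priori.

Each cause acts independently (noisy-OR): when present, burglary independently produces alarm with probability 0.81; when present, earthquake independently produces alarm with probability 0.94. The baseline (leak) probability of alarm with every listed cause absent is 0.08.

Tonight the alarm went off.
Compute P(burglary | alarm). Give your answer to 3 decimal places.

Under noisy-OR, P(alarm | causes) = 1 − (1−0.08)·∏(1−qᵢ) over the active causes.
Numerator (weight on configurations with burglary): 0.195407 + 0.082327 = 0.277734
Normalizer over all consistent configurations: 0.08·0.68·0.74 + 0.9448·0.68·0.26 + 0.8252·0.32·0.74 + 0.989512·0.32·0.26 = 0.485031
Posterior = 0.277734 / 0.485031 ≈ 0.573

P(burglary | alarm) ≈ 0.573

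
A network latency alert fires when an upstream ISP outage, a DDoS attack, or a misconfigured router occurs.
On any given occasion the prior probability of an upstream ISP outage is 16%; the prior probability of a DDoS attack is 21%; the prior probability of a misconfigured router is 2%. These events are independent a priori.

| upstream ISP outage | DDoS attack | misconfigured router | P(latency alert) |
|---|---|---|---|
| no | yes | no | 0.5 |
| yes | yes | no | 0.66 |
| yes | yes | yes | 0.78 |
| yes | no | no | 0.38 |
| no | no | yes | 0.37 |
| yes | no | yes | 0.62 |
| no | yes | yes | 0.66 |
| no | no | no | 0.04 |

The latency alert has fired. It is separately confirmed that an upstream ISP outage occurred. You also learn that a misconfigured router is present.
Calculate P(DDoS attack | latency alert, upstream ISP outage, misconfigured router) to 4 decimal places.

P(DDoS attack | latency alert, upstream ISP outage, misconfigured router) ≈ 0.2506

For the numerator, keep only DDoS attack=true terms: 0.78·0.21 = 0.163800
The normalizing constant is 0.62·0.79 + 0.78·0.21 = 0.653600
P(DDoS attack | latency alert, upstream ISP outage, misconfigured router) = 0.163800/0.653600 ≈ 0.2506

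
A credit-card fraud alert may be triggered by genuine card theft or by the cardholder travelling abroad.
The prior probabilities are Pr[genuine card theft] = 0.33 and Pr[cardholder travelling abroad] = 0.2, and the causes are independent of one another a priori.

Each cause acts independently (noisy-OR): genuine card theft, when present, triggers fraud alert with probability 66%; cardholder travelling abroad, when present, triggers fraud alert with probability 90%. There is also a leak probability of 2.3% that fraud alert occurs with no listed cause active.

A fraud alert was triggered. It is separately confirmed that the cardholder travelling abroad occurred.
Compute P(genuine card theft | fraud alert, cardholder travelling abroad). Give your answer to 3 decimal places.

P(genuine card theft | fraud alert, cardholder travelling abroad) ≈ 0.345

Under noisy-OR, P(fraud alert | causes) = 1 − (1−0.023)·∏(1−qᵢ) over the active causes.
P(fraud alert | cardholder travelling abroad) = 0.9023*0.67 + 0.966782*0.33 = 0.604541 + 0.319038 = 0.923579
Of this, 0.319038 comes from 0.966782*0.33 (the genuine card theft=true cases).
P(genuine card theft | fraud alert, cardholder travelling abroad) = 0.319038 / 0.923579 ≈ 0.345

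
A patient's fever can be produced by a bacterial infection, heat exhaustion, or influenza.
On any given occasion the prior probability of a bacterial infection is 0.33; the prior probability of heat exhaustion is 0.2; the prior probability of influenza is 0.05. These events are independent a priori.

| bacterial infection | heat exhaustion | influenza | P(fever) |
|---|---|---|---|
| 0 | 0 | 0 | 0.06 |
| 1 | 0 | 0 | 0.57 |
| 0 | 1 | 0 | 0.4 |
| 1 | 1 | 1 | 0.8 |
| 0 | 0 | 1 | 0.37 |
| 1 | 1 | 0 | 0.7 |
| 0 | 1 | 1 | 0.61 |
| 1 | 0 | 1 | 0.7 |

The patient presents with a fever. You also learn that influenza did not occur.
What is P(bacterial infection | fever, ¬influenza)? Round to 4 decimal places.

P(bacterial infection | fever, ¬influenza) ≈ 0.6964

By total probability over the 4 (bacterial infection, heat exhaustion) configurations:
  P(fever | ¬influenza) = 0.06·0.67·0.8 + 0.4·0.67·0.2 + 0.57·0.33·0.8 + 0.7·0.33·0.2
        = 0.032160 + 0.053600 + 0.150480 + 0.046200 = 0.282440
Configurations with bacterial infection contribute 0.196680, so
  P(bacterial infection | fever, ¬influenza) = 0.196680 / 0.282440 ≈ 0.6964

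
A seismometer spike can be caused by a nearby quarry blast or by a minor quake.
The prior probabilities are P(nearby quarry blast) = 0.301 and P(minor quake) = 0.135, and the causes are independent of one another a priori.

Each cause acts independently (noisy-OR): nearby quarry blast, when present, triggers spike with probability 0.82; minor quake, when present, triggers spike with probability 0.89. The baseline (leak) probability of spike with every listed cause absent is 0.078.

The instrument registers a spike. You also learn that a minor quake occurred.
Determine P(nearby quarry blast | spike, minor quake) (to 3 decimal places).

P(nearby quarry blast | spike, minor quake) ≈ 0.320

Under noisy-OR, P(spike | causes) = 1 − (1−0.078)·∏(1−qᵢ) over the active causes.
Numerator (weight on configurations with nearby quarry blast): 0.981744×0.301 = 0.295505
The normalizing constant is 0.89858×0.699 + 0.981744×0.301 = 0.923612
Posterior = 0.295505 / 0.923612 ≈ 0.320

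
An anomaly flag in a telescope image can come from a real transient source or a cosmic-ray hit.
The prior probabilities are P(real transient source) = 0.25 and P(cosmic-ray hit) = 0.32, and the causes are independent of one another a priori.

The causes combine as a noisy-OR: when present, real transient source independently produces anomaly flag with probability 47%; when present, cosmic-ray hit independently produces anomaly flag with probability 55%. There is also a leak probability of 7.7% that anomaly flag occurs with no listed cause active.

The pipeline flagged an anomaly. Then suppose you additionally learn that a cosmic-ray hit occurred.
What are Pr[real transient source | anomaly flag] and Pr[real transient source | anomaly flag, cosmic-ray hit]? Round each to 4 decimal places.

Under noisy-OR, P(anomaly flag | causes) = 1 − (1−0.077)·∏(1−qᵢ) over the active causes.
P(anomaly flag) = 0.077×0.75×0.68 + 0.58465×0.75×0.32 + 0.51081×0.25×0.68 + 0.779864×0.25×0.32 = 0.039270 + 0.140316 + 0.086838 + 0.062389 = 0.328813
The real transient source-present share is 0.086838 + 0.062389 = 0.149227.
P(real transient source | anomaly flag) = 0.149227 / 0.328813 ≈ 0.4538

Now also conditioning on cosmic-ray hit=true:
By total probability over both values of real transient source:
  P(anomaly flag | cosmic-ray hit) = 0.58465·0.75 + 0.779864·0.25
        = 0.438488 + 0.194966 = 0.633454
Configurations with real transient source contribute 0.194966, so
  P(real transient source | anomaly flag, cosmic-ray hit) = 0.194966 / 0.633454 ≈ 0.3078

Pr[real transient source | anomaly flag] ≈ 0.4538; Pr[real transient source | anomaly flag, cosmic-ray hit] ≈ 0.3078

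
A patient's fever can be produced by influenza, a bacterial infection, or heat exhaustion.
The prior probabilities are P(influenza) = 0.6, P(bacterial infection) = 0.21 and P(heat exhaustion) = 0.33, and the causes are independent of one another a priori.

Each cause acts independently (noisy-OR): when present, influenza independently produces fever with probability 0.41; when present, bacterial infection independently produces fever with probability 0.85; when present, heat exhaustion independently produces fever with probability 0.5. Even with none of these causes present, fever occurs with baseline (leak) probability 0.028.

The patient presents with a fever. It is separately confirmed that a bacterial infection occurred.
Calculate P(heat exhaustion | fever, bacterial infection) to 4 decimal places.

P(heat exhaustion | fever, bacterial infection) ≈ 0.3434

Under noisy-OR, P(fever | causes) = 1 − (1−0.028)·∏(1−qᵢ) over the active causes.
P(fever | bacterial infection) = 0.8542·0.4·0.67 + 0.9271·0.4·0.33 + 0.913978·0.6·0.67 + 0.956989·0.6·0.33 = 0.228926 + 0.122377 + 0.367419 + 0.189484 = 0.908206
The heat exhaustion-present share is 0.122377 + 0.189484 = 0.311861.
P(heat exhaustion | fever, bacterial infection) = 0.311861 / 0.908206 ≈ 0.3434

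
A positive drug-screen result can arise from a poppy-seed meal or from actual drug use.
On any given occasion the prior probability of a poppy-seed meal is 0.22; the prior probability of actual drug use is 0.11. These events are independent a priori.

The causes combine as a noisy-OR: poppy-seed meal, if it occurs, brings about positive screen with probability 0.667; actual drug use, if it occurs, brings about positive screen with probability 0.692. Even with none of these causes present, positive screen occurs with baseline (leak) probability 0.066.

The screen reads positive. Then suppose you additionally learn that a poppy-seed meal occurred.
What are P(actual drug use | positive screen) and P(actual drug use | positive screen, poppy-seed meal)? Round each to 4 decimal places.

Under noisy-OR, P(positive screen | causes) = 1 − (1−0.066)·∏(1−qᵢ) over the active causes.
Weight on actual drug use=true, given the evidence: 0.061118 + 0.021882 = 0.083000
Denominator P(positive screen): 0.066·0.78·0.89 + 0.712328·0.78·0.11 + 0.688978·0.22·0.89 + 0.904205·0.22·0.11 = 0.263719
P(actual drug use | positive screen) = 0.083000/0.263719 ≈ 0.3147

Now also conditioning on poppy-seed meal=true:
P(positive screen | poppy-seed meal) = 0.688978×0.89 + 0.904205×0.11 = 0.613190 + 0.099463 = 0.712653
The actual drug use-present share is 0.904205×0.11 = 0.099463.
So P(actual drug use | positive screen, poppy-seed meal) = 0.099463/0.712653 ≈ 0.1396.
This is intercausal reasoning (explaining away): once poppy-seed meal accounts for the positive screen, actual drug use becomes less likely.

P(actual drug use | positive screen) ≈ 0.3147; P(actual drug use | positive screen, poppy-seed meal) ≈ 0.1396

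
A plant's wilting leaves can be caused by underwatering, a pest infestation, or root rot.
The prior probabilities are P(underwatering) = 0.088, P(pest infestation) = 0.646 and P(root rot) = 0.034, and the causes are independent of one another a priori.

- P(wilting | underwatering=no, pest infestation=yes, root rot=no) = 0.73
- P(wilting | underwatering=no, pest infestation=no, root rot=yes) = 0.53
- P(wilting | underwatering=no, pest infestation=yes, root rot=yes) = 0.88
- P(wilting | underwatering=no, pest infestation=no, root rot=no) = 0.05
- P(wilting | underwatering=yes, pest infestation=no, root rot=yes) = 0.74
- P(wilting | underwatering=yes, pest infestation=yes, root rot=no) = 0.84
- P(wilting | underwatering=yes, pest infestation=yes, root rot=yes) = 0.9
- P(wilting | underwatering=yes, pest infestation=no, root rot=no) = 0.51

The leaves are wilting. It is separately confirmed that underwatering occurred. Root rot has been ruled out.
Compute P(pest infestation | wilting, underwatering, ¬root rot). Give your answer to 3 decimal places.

P(pest infestation | wilting, underwatering, ¬root rot) ≈ 0.750

For the numerator, keep only pest infestation=true terms: 0.84*0.646 = 0.542640
Denominator P(wilting | underwatering, ¬root rot): 0.51*0.354 + 0.84*0.646 = 0.723180
Posterior = 0.542640 / 0.723180 ≈ 0.750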